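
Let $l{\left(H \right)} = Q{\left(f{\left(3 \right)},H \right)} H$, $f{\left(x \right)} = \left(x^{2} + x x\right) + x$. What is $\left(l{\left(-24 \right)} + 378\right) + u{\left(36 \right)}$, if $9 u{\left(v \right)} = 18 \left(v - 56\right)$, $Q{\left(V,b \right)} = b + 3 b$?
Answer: $2642$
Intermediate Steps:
$f{\left(x \right)} = x + 2 x^{2}$ ($f{\left(x \right)} = \left(x^{2} + x^{2}\right) + x = 2 x^{2} + x = x + 2 x^{2}$)
$Q{\left(V,b \right)} = 4 b$
$u{\left(v \right)} = -112 + 2 v$ ($u{\left(v \right)} = \frac{18 \left(v - 56\right)}{9} = \frac{18 \left(-56 + v\right)}{9} = \frac{-1008 + 18 v}{9} = -112 + 2 v$)
$l{\left(H \right)} = 4 H^{2}$ ($l{\left(H \right)} = 4 H H = 4 H^{2}$)
$\left(l{\left(-24 \right)} + 378\right) + u{\left(36 \right)} = \left(4 \left(-24\right)^{2} + 378\right) + \left(-112 + 2 \cdot 36\right) = \left(4 \cdot 576 + 378\right) + \left(-112 + 72\right) = \left(2304 + 378\right) - 40 = 2682 - 40 = 2642$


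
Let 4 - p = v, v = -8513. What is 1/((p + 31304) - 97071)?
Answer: -1/57250 ≈ -1.7467e-5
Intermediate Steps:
p = 8517 (p = 4 - 1*(-8513) = 4 + 8513 = 8517)
1/((p + 31304) - 97071) = 1/((8517 + 31304) - 97071) = 1/(39821 - 97071) = 1/(-57250) = -1/57250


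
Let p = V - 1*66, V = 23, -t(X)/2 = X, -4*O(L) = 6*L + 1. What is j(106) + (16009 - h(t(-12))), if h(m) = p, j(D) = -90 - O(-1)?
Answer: 63843/4 ≈ 15961.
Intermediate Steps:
O(L) = -1/4 - 3*L/2 (O(L) = -(6*L + 1)/4 = -(1 + 6*L)/4 = -1/4 - 3*L/2)
t(X) = -2*X
p = -43 (p = 23 - 1*66 = 23 - 66 = -43)
j(D) = -365/4 (j(D) = -90 - (-1/4 - 3/2*(-1)) = -90 - (-1/4 + 3/2) = -90 - 1*5/4 = -90 - 5/4 = -365/4)
h(m) = -43
j(106) + (16009 - h(t(-12))) = -365/4 + (16009 - 1*(-43)) = -365/4 + (16009 + 43) = -365/4 + 16052 = 63843/4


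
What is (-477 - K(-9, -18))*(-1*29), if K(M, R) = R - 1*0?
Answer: 13311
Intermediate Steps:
K(M, R) = R (K(M, R) = R + 0 = R)
(-477 - K(-9, -18))*(-1*29) = (-477 - 1*(-18))*(-1*29) = (-477 + 18)*(-29) = -459*(-29) = 13311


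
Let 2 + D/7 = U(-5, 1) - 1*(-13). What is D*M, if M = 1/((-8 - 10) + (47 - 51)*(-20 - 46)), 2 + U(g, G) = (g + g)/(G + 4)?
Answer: 49/246 ≈ 0.19919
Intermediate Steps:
U(g, G) = -2 + 2*g/(4 + G) (U(g, G) = -2 + (g + g)/(G + 4) = -2 + (2*g)/(4 + G) = -2 + 2*g/(4 + G))
D = 49 (D = -14 + 7*(2*(-4 - 5 - 1*1)/(4 + 1) - 1*(-13)) = -14 + 7*(2*(-4 - 5 - 1)/5 + 13) = -14 + 7*(2*(⅕)*(-10) + 13) = -14 + 7*(-4 + 13) = -14 + 7*9 = -14 + 63 = 49)
M = 1/246 (M = 1/(-18 - 4*(-66)) = 1/(-18 + 264) = 1/246 ≈ 0.0040650)
D*M = 49*(1/246) = 49/246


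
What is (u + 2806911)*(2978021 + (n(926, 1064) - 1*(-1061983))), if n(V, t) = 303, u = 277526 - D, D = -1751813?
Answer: 19539934728750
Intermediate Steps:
u = 2029339 (u = 277526 - 1*(-1751813) = 277526 + 1751813 = 2029339)
(u + 2806911)*(2978021 + (n(926, 1064) - 1*(-1061983))) = (2029339 + 2806911)*(2978021 + (303 - 1*(-1061983))) = 4836250*(2978021 + (303 + 1061983)) = 4836250*(2978021 + 1062286) = 4836250*4040307 = 19539934728750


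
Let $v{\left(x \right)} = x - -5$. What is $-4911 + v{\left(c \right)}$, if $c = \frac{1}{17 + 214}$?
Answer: $- \frac{1133285}{231} \approx -4906.0$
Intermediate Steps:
$c = \frac{1}{231} \approx 0.004329$
$v{\left(x \right)} = 5 + x$ ($v{\left(x \right)} = x + 5 = 5 + x$)
$-4911 + v{\left(c \right)} = -4911 + \left(5 + \frac{1}{231}\right) = -4911 + \frac{1156}{231} = - \frac{1133285}{231}$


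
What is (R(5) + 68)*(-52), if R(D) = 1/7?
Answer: -24804/7 ≈ -3543.4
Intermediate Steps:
R(D) = ⅐
(R(5) + 68)*(-52) = (⅐ + 68)*(-52) = (477/7)*(-52) = -24804/7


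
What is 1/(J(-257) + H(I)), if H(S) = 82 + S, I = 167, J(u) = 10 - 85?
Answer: 1/174 ≈ 0.0057471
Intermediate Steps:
J(u) = -75
1/(J(-257) + H(I)) = 1/(-75 + (82 + 167)) = 1/(-75 + 249) = 1/174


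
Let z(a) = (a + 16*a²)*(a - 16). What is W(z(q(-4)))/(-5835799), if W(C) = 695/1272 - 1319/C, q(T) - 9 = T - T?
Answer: -2675531/22603450118760 ≈ -1.1837e-7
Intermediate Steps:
q(T) = 9 (q(T) = 9 + (T - T) = 9 + 0 = 9)
z(a) = (-16 + a)*(a + 16*a²) (z(a) = (a + 16*a²)*(-16 + a) = (-16 + a)*(a + 16*a²))
W(C) = 695/1272 - 1319/C (W(C) = 695*(1/1272) - 1319/C = 695/1272 - 1319/C)
W(z(q(-4)))/(-5835799) = (695/1272 - 1319*1/(9*(-16 - 255*9 + 16*9²)))/(-5835799) = (695/1272 - 1319*1/(9*(-16 - 2295 + 16*81)))*(-1/5835799) = (695/1272 - 1319*1/(9*(-16 - 2295 + 1296)))*(-1/5835799) = (695/1272 - 1319/(9*(-1015)))*(-1/5835799) = (695/1272 - 1319/(-9135))*(-1/5835799) = (695/1272 - 1319*(-1/9135))*(-1/5835799) = (695/1272 + 1319/9135)*(-1/5835799) = (2675531/3873240)*(-1/5835799) = -2675531/22603450118760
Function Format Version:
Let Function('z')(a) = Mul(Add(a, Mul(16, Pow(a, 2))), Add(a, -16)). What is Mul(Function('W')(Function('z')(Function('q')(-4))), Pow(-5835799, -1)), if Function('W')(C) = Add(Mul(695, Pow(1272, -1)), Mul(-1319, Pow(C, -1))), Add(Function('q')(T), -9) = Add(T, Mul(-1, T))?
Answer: Rational(-2675531, 22603450118760) ≈ -1.1837e-7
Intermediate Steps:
Function('q')(T) = 9 (Function('q')(T) = Add(9, Add(T, Mul(-1, T))) = Add(9, 0) = 9)
Function('z')(a) = Mul(Add(-16, a), Add(a, Mul(16, Pow(a, 2)))) (Function('z')(a) = Mul(Add(a, Mul(16, Pow(a, 2))), Add(-16, a)) = Mul(Add(-16, a), Add(a, Mul(16, Pow(a, 2)))))
Function('W')(C) = Add(Rational(695, 1272), Mul(-1319, Pow(C, -1))) (Function('W')(C) = Add(Mul(695, Rational(1, 1272)), Mul(-1319, Pow(C, -1))) = Add(Rational(695, 1272), Mul(-1319, Pow(C, -1))))
Mul(Function('W')(Function('z')(Function('q')(-4))), Pow(-5835799, -1)) = Mul(Add(Rational(695, 1272), Mul(-1319, Pow(Mul(9, Add(-16, Mul(-255, 9), Mul(16, Pow(9, 2)))), -1))), Pow(-5835799, -1)) = Mul(Add(Rational(695, 1272), Mul(-1319, Pow(Mul(9, Add(-16, -2295, Mul(16, 81))), -1))), Rational(-1, 5835799)) = Mul(Add(Rational(695, 1272), Mul(-1319, Pow(Mul(9, Add(-16, -2295, 1296)), -1))), Rational(-1, 5835799)) = Mul(Add(Rational(695, 1272), Mul(-1319, Pow(Mul(9, -1015), -1))), Rational(-1, 5835799)) = Mul(Add(Rational(695, 1272), Mul(-1319, Pow(-9135, -1))), Rational(-1, 5835799)) = Mul(Add(Rational(695, 1272), Mul(-1319, Rational(-1, 9135))), Rational(-1, 5835799)) = Mul(Add(Rational(695, 1272), Rational(1319, 9135)), Rational(-1, 5835799)) = Mul(Rational(2675531, 3873240), Rational(-1, 5835799)) = Rational(-2675531, 22603450118760)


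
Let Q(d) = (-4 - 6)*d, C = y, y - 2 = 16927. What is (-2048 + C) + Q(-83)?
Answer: 15711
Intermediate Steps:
y = 16929 (y = 2 + 16927 = 16929)
C = 16929
Q(d) = -10*d
(-2048 + C) + Q(-83) = (-2048 + 16929) - 10*(-83) = 14881 + 830 = 15711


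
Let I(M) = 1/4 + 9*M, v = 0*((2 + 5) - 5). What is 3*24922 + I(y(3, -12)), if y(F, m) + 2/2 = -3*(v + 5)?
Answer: 298489/4 ≈ 74622.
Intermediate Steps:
v = 0 (v = 0*(7 - 5) = 0*2 = 0)
y(F, m) = -16 (y(F, m) = -1 - 3*(0 + 5) = -1 - 3*5 = -1 - 15 = -16)
I(M) = ¼ + 9*M
3*24922 + I(y(3, -12)) = 3*24922 + (¼ + 9*(-16)) = 74766 + (¼ - 144) = 74766 - 575/4 = 298489/4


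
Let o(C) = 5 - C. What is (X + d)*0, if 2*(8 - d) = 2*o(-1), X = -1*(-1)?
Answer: 0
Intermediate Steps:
X = 1
d = 2 (d = 8 - (5 - 1*(-1)) = 8 - (5 + 1) = 8 - 6 = 2)
(X + d)*0 = (1 + 2)*0 = 3*0 = 0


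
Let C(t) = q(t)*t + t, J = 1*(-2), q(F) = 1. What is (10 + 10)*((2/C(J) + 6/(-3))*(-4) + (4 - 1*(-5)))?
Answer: 380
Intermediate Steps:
J = -2
C(t) = 2*t (C(t) = 1*t + t = t + t = 2*t)
(10 + 10)*((2/C(J) + 6/(-3))*(-4) + (4 - 1*(-5))) = (10 + 10)*((2/((2*(-2))) + 6/(-3))*(-4) + (4 - 1*(-5))) = 20*((2/(-4) + 6*(-⅓))*(-4) + (4 + 5)) = 20*((2*(-¼) - 2)*(-4) + 9) = 20*((-½ - 2)*(-4) + 9) = 20*(-5/2*(-4) + 9) = 20*(10 + 9) = 20*19 = 380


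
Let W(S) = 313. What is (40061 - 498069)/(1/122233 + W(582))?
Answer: -27991845932/19129465 ≈ -1463.3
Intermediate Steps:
(40061 - 498069)/(1/122233 + W(582)) = (40061 - 498069)/(1/122233 + 313) = -458008/(1/122233 + 313) = -458008/38258930/122233 = -458008*122233/38258930 = -27991845932/19129465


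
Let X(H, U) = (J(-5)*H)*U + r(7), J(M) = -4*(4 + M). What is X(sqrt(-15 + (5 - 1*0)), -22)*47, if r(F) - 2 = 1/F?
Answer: 705/7 - 4136*I*sqrt(10) ≈ 100.71 - 13079.0*I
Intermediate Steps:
r(F) = 2 + 1/F
J(M) = -16 - 4*M
X(H, U) = 15/7 + 4*H*U (X(H, U) = ((-16 - 4*(-5))*H)*U + (2 + 1/7) = ((-16 + 20)*H)*U + (2 + 1/7) = (4*H)*U + 15/7 = 4*H*U + 15/7 = 15/7 + 4*H*U)
X(sqrt(-15 + (5 - 1*0)), -22)*47 = (15/7 + 4*sqrt(-15 + (5 - 1*0))*(-22))*47 = (15/7 + 4*sqrt(-15 + (5 + 0))*(-22))*47 = (15/7 + 4*sqrt(-15 + 5)*(-22))*47 = (15/7 + 4*sqrt(-10)*(-22))*47 = (15/7 + 4*(I*sqrt(10))*(-22))*47 = (15/7 - 88*I*sqrt(10))*47 = 705/7 - 4136*I*sqrt(10)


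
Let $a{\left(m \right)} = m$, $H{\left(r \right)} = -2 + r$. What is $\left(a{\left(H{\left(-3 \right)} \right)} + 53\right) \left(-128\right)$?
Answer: $-6144$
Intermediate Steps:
$\left(a{\left(H{\left(-3 \right)} \right)} + 53\right) \left(-128\right) = \left(\left(-2 - 3\right) + 53\right) \left(-128\right) = \left(-5 + 53\right) \left(-128\right) = 48 \left(-128\right) = -6144$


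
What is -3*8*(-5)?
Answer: 120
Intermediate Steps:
-3*8*(-5) = -24*(-5) = 120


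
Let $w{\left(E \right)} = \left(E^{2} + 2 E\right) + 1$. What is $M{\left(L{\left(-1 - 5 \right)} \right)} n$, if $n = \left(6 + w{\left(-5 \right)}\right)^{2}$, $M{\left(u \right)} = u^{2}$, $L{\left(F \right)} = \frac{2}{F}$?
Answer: $\frac{484}{9} \approx 53.778$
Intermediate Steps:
$w{\left(E \right)} = 1 + E^{2} + 2 E$
$n = 484$ ($n = \left(6 + \left(1 + \left(-5\right)^{2} + 2 \left(-5\right)\right)\right)^{2} = \left(6 + \left(1 + 25 - 10\right)\right)^{2} = \left(6 + 16\right)^{2} = 22^{2} = 484$)
$M{\left(L{\left(-1 - 5 \right)} \right)} n = \left(\frac{2}{-1 - 5}\right)^{2} \cdot 484 = \left(\frac{2}{-6}\right)^{2} \cdot 484 = \left(2 \left(- \frac{1}{6}\right)\right)^{2} \cdot 484 = \left(- \frac{1}{3}\right)^{2} \cdot 484 = \frac{1}{9} \cdot 484 = \frac{484}{9}$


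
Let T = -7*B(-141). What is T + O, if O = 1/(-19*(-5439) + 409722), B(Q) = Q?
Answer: 506393182/513063 ≈ 987.00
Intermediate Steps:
T = 987 (T = -7*(-141) = 987)
O = 1/513063 (O = 1/(103341 + 409722) = 1/513063 ≈ 1.9491e-6)
T + O = 987 + 1/513063 = 506393182/513063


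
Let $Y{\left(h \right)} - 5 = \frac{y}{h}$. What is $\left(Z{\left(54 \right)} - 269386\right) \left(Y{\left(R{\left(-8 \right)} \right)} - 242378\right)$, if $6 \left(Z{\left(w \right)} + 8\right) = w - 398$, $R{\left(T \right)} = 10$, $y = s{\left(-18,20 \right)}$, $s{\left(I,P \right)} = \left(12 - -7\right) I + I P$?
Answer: $\frac{326633217488}{5} \approx 6.5327 \cdot 10^{10}$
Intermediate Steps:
$s{\left(I,P \right)} = 19 I + I P$ ($s{\left(I,P \right)} = \left(12 + 7\right) I + I P = 19 I + I P$)
$y = -702$ ($y = - 18 \left(19 + 20\right) = \left(-18\right) 39 = -702$)
$Y{\left(h \right)} = 5 - \frac{702}{h}$
$Z{\left(w \right)} = - \frac{223}{3} + \frac{w}{6}$ ($Z{\left(w \right)} = -8 + \frac{w - 398}{6} = -8 + \frac{-398 + w}{6} = -8 + \left(- \frac{199}{3} + \frac{w}{6}\right) = - \frac{223}{3} + \frac{w}{6}$)
$\left(Z{\left(54 \right)} - 269386\right) \left(Y{\left(R{\left(-8 \right)} \right)} - 242378\right) = \left(\left(- \frac{223}{3} + \frac{1}{6} \cdot 54\right) - 269386\right) \left(\left(5 - \frac{702}{10}\right) - 242378\right) = \left(\left(- \frac{223}{3} + 9\right) - 269386\right) \left(\left(5 - \frac{351}{5}\right) - 242378\right) = \left(- \frac{196}{3} - 269386\right) \left(\left(5 - \frac{351}{5}\right) - 242378\right) = - \frac{808354 \left(- \frac{326}{5} - 242378\right)}{3} = \left(- \frac{808354}{3}\right) \left(- \frac{1212216}{5}\right) = \frac{326633217488}{5}$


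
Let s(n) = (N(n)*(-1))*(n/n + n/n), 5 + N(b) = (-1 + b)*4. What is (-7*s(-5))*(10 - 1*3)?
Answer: -2842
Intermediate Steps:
N(b) = -9 + 4*b (N(b) = -5 + (-1 + b)*4 = -5 + (-4 + 4*b) = -9 + 4*b)
s(n) = 18 - 8*n (s(n) = ((-9 + 4*n)*(-1))*(n/n + n/n) = (9 - 4*n)*(1 + 1) = (9 - 4*n)*2 = 18 - 8*n)
(-7*s(-5))*(10 - 1*3) = (-7*(18 - 8*(-5)))*(10 - 1*3) = (-7*(18 + 40))*(10 - 3) = -7*58*7 = -406*7 = -2842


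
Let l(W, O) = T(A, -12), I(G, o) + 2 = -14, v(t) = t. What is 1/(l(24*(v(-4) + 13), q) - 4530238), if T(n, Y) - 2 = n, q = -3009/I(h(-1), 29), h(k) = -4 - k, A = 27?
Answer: -1/4530209 ≈ -2.2074e-7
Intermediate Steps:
I(G, o) = -16 (I(G, o) = -2 - 14 = -16)
q = 3009/16 (q = -3009/(-16) = -3009*(-1/16) = 3009/16 ≈ 188.06)
T(n, Y) = 2 + n
l(W, O) = 29 (l(W, O) = 2 + 27 = 29)
1/(l(24*(v(-4) + 13), q) - 4530238) = 1/(29 - 4530238) = 1/(-4530209) = -1/4530209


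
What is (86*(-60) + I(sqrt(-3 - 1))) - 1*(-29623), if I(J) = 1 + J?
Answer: 24464 + 2*I ≈ 24464.0 + 2.0*I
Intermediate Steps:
(86*(-60) + I(sqrt(-3 - 1))) - 1*(-29623) = (86*(-60) + (1 + sqrt(-3 - 1))) - 1*(-29623) = (-5160 + (1 + sqrt(-4))) + 29623 = (-5160 + (1 + 2*I)) + 29623 = (-5159 + 2*I) + 29623 = 24464 + 2*I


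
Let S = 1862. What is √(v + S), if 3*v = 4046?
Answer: 4*√1806/3 ≈ 56.663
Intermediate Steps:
v = 4046/3 (v = (⅓)*4046 = 4046/3 ≈ 1348.7)
√(v + S) = √(4046/3 + 1862) = √(9632/3) = 4*√1806/3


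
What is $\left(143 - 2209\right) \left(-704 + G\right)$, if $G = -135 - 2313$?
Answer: $6512032$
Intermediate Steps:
$G = -2448$
$\left(143 - 2209\right) \left(-704 + G\right) = \left(143 - 2209\right) \left(-704 - 2448\right) = \left(-2066\right) \left(-3152\right) = 6512032$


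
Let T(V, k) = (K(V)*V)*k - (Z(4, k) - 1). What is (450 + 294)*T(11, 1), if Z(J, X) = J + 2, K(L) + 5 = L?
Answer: 45384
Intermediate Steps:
K(L) = -5 + L
Z(J, X) = 2 + J
T(V, k) = -5 + V*k*(-5 + V) (T(V, k) = ((-5 + V)*V)*k - ((2 + 4) - 1) = (V*(-5 + V))*k - (6 - 1) = V*k*(-5 + V) - 1*5 = V*k*(-5 + V) - 5 = -5 + V*k*(-5 + V))
(450 + 294)*T(11, 1) = (450 + 294)*(-5 + 11*1*(-5 + 11)) = 744*(-5 + 11*1*6) = 744*(-5 + 66) = 744*61 = 45384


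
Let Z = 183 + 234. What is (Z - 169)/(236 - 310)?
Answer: -124/37 ≈ -3.3514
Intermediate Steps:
Z = 417
(Z - 169)/(236 - 310) = (417 - 169)/(236 - 310) = 248/(-74) = 248*(-1/74) = -124/37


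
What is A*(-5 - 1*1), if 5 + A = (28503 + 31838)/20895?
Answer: 88268/6965 ≈ 12.673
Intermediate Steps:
A = -44134/20895 (A = -5 + (28503 + 31838)/20895 = -5 + 60341*(1/20895) = -5 + 60341/20895 = -44134/20895 ≈ -2.1122)
A*(-5 - 1*1) = -44134*(-5 - 1*1)/20895 = -44134*(-5 - 1)/20895 = -44134/20895*(-6) = 88268/6965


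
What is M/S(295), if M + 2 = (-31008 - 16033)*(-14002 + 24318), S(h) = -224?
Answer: 34662497/16 ≈ 2.1664e+6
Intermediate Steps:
M = -485274958 (M = -2 + (-31008 - 16033)*(-14002 + 24318) = -2 - 47041*10316 = -2 - 485274956 = -485274958)
M/S(295) = -485274958/(-224) = -485274958*(-1/224) = 34662497/16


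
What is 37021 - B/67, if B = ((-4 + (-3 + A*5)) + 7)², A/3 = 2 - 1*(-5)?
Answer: 2469382/67 ≈ 36856.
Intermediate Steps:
A = 21 (A = 3*(2 - 1*(-5)) = 3*(2 + 5) = 3*7 = 21)
B = 11025 (B = ((-4 + (-3 + 21*5)) + 7)² = ((-4 + (-3 + 105)) + 7)² = ((-4 + 102) + 7)² = (98 + 7)² = 105² = 11025)
37021 - B/67 = 37021 - 11025/67 = 2469382/67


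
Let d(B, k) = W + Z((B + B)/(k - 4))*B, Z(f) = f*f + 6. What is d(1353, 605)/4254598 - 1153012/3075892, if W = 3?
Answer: -433103085549498277/1181730832483852654 ≈ -0.36650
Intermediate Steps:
Z(f) = 6 + f² (Z(f) = f² + 6 = 6 + f²)
d(B, k) = 3 + B*(6 + 4*B²/(-4 + k)²) (d(B, k) = 3 + (6 + ((B + B)/(k - 4))²)*B = 3 + (6 + ((2*B)/(-4 + k))²)*B = 3 + (6 + (2*B/(-4 + k))²)*B = 3 + (6 + 4*B²/(-4 + k)²)*B = 3 + B*(6 + 4*B²/(-4 + k)²))
d(1353, 605)/4254598 - 1153012/3075892 = (3 + 6*1353 + 4*1353³/(-4 + 605)²)/4254598 - 1153012/3075892 = (3 + 8118 + 4*2476813977/601²)*(1/4254598) - 1153012*1/3075892 = (3 + 8118 + 4*2476813977*(1/361201))*(1/4254598) - 288253/768973 = (3 + 8118 + 9907255908/361201)*(1/4254598) - 288253/768973 = (12840569229/361201)*(1/4254598) - 288253/768973 = 12840569229/1536765052198 - 288253/768973 = -433103085549498277/1181730832483852654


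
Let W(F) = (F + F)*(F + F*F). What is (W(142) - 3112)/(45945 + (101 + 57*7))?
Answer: 5763792/46445 ≈ 124.10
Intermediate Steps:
W(F) = 2*F*(F + F²) (W(F) = (2*F)*(F + F²) = 2*F*(F + F²))
(W(142) - 3112)/(45945 + (101 + 57*7)) = (2*142²*(1 + 142) - 3112)/(45945 + (101 + 57*7)) = (2*20164*143 - 3112)/(45945 + (101 + 399)) = (5766904 - 3112)/(45945 + 500) = 5763792/46445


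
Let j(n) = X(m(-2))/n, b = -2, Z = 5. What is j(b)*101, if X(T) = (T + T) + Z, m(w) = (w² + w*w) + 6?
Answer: -3333/2 ≈ -1666.5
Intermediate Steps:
m(w) = 6 + 2*w² (m(w) = (w² + w²) + 6 = 2*w² + 6 = 6 + 2*w²)
X(T) = 5 + 2*T (X(T) = (T + T) + 5 = 2*T + 5 = 5 + 2*T)
j(n) = 33/n (j(n) = (5 + 2*(6 + 2*(-2)²))/n = (5 + 2*(6 + 2*4))/n = (5 + 2*(6 + 8))/n = (5 + 2*14)/n = (5 + 28)/n = 33/n)
j(b)*101 = (33/(-2))*101 = (33*(-½))*101 = -33/2*101 = -3333/2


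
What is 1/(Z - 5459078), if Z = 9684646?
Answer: 1/4225568 ≈ 2.3665e-7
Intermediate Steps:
1/(Z - 5459078) = 1/(9684646 - 5459078) = 1/4225568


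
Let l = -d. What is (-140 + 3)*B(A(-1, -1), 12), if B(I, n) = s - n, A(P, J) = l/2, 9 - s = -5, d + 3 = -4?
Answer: -274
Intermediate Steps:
d = -7 (d = -3 - 4 = -7)
s = 14 (s = 9 - 1*(-5) = 9 + 5 = 14)
l = 7 (l = -1*(-7) = 7)
A(P, J) = 7/2
B(I, n) = 14 - n
(-140 + 3)*B(A(-1, -1), 12) = (-140 + 3)*(14 - 1*12) = -137*(14 - 12) = -137*2 = -274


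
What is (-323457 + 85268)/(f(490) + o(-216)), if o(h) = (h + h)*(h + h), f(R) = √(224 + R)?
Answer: -7408630656/5804752777 + 238189*√714/34828516662 ≈ -1.2761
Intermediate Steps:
o(h) = 4*h² (o(h) = (2*h)*(2*h) = 4*h²)
(-323457 + 85268)/(f(490) + o(-216)) = (-323457 + 85268)/(√(224 + 490) + 4*(-216)²) = -238189/(√714 + 4*46656) = -238189/(√714 + 186624) = -238189/(186624 + √714)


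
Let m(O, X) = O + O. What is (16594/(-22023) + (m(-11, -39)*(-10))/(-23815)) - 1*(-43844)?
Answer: 418087313102/9535959 ≈ 43843.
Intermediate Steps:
m(O, X) = 2*O
(16594/(-22023) + (m(-11, -39)*(-10))/(-23815)) - 1*(-43844) = (16594/(-22023) + ((2*(-11))*(-10))/(-23815)) - 1*(-43844) = (16594*(-1/22023) - 22*(-10)*(-1/23815)) + 43844 = (-16594/22023 + 220*(-1/23815)) + 43844 = (-16594/22023 - 4/433) + 43844 = -7273294/9535959 + 43844 = 418087313102/9535959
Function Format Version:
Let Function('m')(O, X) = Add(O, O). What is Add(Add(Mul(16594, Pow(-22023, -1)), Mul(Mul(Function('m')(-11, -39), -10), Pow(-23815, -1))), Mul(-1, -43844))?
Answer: Rational(418087313102, 9535959) ≈ 43843.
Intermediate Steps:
Function('m')(O, X) = Mul(2, O)
Add(Add(Mul(16594, Pow(-22023, -1)), Mul(Mul(Function('m')(-11, -39), -10), Pow(-23815, -1))), Mul(-1, -43844)) = Add(Add(Mul(16594, Pow(-22023, -1)), Mul(Mul(Mul(2, -11), -10), Pow(-23815, -1))), Mul(-1, -43844)) = Add(Add(Mul(16594, Rational(-1, 22023)), Mul(Mul(-22, -10), Rational(-1, 23815))), 43844) = Add(Add(Rational(-16594, 22023), Mul(220, Rational(-1, 23815))), 43844) = Add(Add(Rational(-16594, 22023), Rational(-4, 433)), 43844) = Add(Rational(-7273294, 9535959), 43844) = Rational(418087313102, 9535959)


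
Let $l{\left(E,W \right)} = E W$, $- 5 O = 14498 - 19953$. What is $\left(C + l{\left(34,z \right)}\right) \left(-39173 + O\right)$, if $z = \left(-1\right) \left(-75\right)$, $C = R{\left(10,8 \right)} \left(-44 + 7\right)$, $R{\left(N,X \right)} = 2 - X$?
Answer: $-105563304$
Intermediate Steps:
$C = 222$ ($C = \left(2 - 8\right) \left(-44 + 7\right) = \left(2 - 8\right) \left(-37\right) = \left(-6\right) \left(-37\right) = 222$)
$O = 1091$ ($O = - \frac{14498 - 19953}{5} = \left(- \frac{1}{5}\right) \left(-5455\right) = 1091$)
$z = 75$
$\left(C + l{\left(34,z \right)}\right) \left(-39173 + O\right) = \left(222 + 34 \cdot 75\right) \left(-39173 + 1091\right) = \left(222 + 2550\right) \left(-38082\right) = 2772 \left(-38082\right) = -105563304$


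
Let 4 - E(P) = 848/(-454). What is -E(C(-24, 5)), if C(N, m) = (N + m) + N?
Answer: -1332/227 ≈ -5.8678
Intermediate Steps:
C(N, m) = m + 2*N
E(P) = 1332/227 (E(P) = 4 - 848/(-454) = 4 - 848*(-1)/454 = 4 - 1*(-424/227) = 4 + 424/227 = 1332/227)
-E(C(-24, 5)) = -1*1332/227 = -1332/227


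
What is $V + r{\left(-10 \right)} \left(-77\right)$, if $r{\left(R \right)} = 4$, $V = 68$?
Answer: $-240$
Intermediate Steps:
$V + r{\left(-10 \right)} \left(-77\right) = 68 + 4 \left(-77\right) = 68 - 308 = -240$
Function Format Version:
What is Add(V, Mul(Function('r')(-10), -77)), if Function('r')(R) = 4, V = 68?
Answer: -240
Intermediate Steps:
Add(V, Mul(Function('r')(-10), -77)) = Add(68, Mul(4, -77)) = Add(68, -308) = -240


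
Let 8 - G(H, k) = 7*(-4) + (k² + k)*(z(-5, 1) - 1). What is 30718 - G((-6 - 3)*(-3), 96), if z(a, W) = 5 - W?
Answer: 58618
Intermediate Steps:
G(H, k) = 36 - 3*k - 3*k² (G(H, k) = 8 - (7*(-4) + (k² + k)*((5 - 1*1) - 1)) = 8 - (-28 + (k + k²)*((5 - 1) - 1)) = 8 - (-28 + (k + k²)*(4 - 1)) = 8 - (-28 + (k + k²)*3) = 8 - (-28 + (3*k + 3*k²)) = 8 - (-28 + 3*k + 3*k²) = 8 + (28 - 3*k - 3*k²) = 36 - 3*k - 3*k²)
30718 - G((-6 - 3)*(-3), 96) = 30718 - (36 - 3*96 - 3*96²) = 30718 - (36 - 288 - 3*9216) = 30718 - (36 - 288 - 27648) = 30718 - 1*(-27900) = 30718 + 27900 = 58618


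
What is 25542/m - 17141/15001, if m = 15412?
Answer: 59489225/115597706 ≈ 0.51462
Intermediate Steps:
25542/m - 17141/15001 = 25542/15412 - 17141/15001 = 25542*(1/15412) - 17141*1/15001 = 12771/7706 - 17141/15001 = 59489225/115597706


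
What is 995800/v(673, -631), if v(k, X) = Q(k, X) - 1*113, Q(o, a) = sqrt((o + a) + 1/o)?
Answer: -7572959420/856527 - 99580*sqrt(19023691)/856527 ≈ -9348.6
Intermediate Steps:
Q(o, a) = sqrt(a + o + 1/o) (Q(o, a) = sqrt((a + o) + 1/o) = sqrt(a + o + 1/o))
v(k, X) = -113 + sqrt(X + k + 1/k) (v(k, X) = sqrt(X + k + 1/k) - 1*113 = sqrt(X + k + 1/k) - 113 = -113 + sqrt(X + k + 1/k))
995800/v(673, -631) = 995800/(-113 + sqrt(-631 + 673 + 1/673)) = 995800/(-113 + sqrt(28267/673)) = 995800/(-113 + sqrt(19023691)/673)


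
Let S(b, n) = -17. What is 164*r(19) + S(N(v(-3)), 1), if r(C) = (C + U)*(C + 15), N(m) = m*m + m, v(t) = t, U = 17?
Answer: 200719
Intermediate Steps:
N(m) = m + m² (N(m) = m² + m = m + m²)
r(C) = (15 + C)*(17 + C) (r(C) = (C + 17)*(C + 15) = (17 + C)*(15 + C) = (15 + C)*(17 + C))
164*r(19) + S(N(v(-3)), 1) = 164*(255 + 19² + 32*19) - 17 = 164*(255 + 361 + 608) - 17 = 164*1224 - 17 = 200736 - 17 = 200719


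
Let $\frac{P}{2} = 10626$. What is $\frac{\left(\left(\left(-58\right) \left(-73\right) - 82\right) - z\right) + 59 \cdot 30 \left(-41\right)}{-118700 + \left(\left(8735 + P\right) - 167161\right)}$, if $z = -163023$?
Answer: $- \frac{94605}{255874} \approx -0.36973$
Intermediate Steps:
$P = 21252$ ($P = 2 \cdot 10626 = 21252$)
$\frac{\left(\left(\left(-58\right) \left(-73\right) - 82\right) - z\right) + 59 \cdot 30 \left(-41\right)}{-118700 + \left(\left(8735 + P\right) - 167161\right)} = \frac{\left(\left(\left(-58\right) \left(-73\right) - 82\right) - -163023\right) + 59 \cdot 30 \left(-41\right)}{-118700 + \left(\left(8735 + 21252\right) - 167161\right)} = \frac{\left(\left(4234 - 82\right) + 163023\right) + 1770 \left(-41\right)}{-118700 + \left(29987 - 167161\right)} = \frac{\left(4152 + 163023\right) - 72570}{-118700 - 137174} = \frac{167175 - 72570}{-255874} = 94605 \left(- \frac{1}{255874}\right) = - \frac{94605}{255874}$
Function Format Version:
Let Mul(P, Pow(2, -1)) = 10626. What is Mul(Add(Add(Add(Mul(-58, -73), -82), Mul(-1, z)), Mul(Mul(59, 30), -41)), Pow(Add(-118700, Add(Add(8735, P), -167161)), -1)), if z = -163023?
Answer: Rational(-94605, 255874) ≈ -0.36973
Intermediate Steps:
P = 21252 (P = Mul(2, 10626) = 21252)
Mul(Add(Add(Add(Mul(-58, -73), -82), Mul(-1, z)), Mul(Mul(59, 30), -41)), Pow(Add(-118700, Add(Add(8735, P), -167161)), -1)) = Mul(Add(Add(Add(Mul(-58, -73), -82), Mul(-1, -163023)), Mul(Mul(59, 30), -41)), Pow(Add(-118700, Add(Add(8735, 21252), -167161)), -1)) = Mul(Add(Add(Add(4234, -82), 163023), Mul(1770, -41)), Pow(Add(-118700, Add(29987, -167161)), -1)) = Mul(Add(Add(4152, 163023), -72570), Pow(Add(-118700, -137174), -1)) = Mul(Add(167175, -72570), Pow(-255874, -1)) = Mul(94605, Rational(-1, 255874)) = Rational(-94605, 255874)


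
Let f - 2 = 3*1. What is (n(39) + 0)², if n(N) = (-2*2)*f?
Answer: 400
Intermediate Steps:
f = 5 (f = 2 + 3*1 = 2 + 3 = 5)
n(N) = -20 (n(N) = -2*2*5 = -4*5 = -20)
(n(39) + 0)² = (-20 + 0)² = (-20)² = 400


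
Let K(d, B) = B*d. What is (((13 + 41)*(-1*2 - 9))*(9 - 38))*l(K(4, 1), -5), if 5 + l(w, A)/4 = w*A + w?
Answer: -1446984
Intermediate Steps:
l(w, A) = -20 + 4*w + 4*A*w (l(w, A) = -20 + 4*(w*A + w) = -20 + 4*(A*w + w) = -20 + 4*(w + A*w) = -20 + (4*w + 4*A*w) = -20 + 4*w + 4*A*w)
(((13 + 41)*(-1*2 - 9))*(9 - 38))*l(K(4, 1), -5) = (((13 + 41)*(-1*2 - 9))*(9 - 38))*(-20 + 4*(1*4) + 4*(-5)*(1*4)) = ((54*(-2 - 9))*(-29))*(-20 + 4*4 + 4*(-5)*4) = ((54*(-11))*(-29))*(-20 + 16 - 80) = -594*(-29)*(-84) = 17226*(-84) = -1446984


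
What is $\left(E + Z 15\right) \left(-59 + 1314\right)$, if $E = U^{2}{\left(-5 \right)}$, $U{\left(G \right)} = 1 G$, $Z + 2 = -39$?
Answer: $-740450$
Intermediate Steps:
$Z = -41$ ($Z = -2 - 39 = -41$)
$U{\left(G \right)} = G$
$E = 25$ ($E = \left(-5\right)^{2} = 25$)
$\left(E + Z 15\right) \left(-59 + 1314\right) = \left(25 - 615\right) \left(-59 + 1314\right) = \left(25 - 615\right) 1255 = \left(-590\right) 1255 = -740450$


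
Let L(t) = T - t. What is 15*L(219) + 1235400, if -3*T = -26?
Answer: 1232245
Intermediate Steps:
T = 26/3 (T = -1/3*(-26) = 26/3 ≈ 8.6667)
L(t) = 26/3 - t
15*L(219) + 1235400 = 15*(26/3 - 1*219) + 1235400 = 15*(26/3 - 219) + 1235400 = 15*(-631/3) + 1235400 = -3155 + 1235400 = 1232245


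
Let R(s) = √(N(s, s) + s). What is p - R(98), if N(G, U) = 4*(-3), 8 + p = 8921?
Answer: 8913 - √86 ≈ 8903.7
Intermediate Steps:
p = 8913 (p = -8 + 8921 = 8913)
N(G, U) = -12
R(s) = √(-12 + s)
p - R(98) = 8913 - √(-12 + 98) = 8913 - √86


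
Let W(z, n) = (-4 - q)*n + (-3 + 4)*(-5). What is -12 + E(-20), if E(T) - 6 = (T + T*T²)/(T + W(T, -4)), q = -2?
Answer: 7918/17 ≈ 465.76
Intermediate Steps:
W(z, n) = -5 - 2*n (W(z, n) = (-4 - 1*(-2))*n + (-3 + 4)*(-5) = (-4 + 2)*n + 1*(-5) = -2*n - 5 = -5 - 2*n)
E(T) = 6 + (T + T³)/(3 + T) (E(T) = 6 + (T + T*T²)/(T + (-5 - 2*(-4))) = 6 + (T + T³)/(T + (-5 + 8)) = 6 + (T + T³)/(T + 3) = 6 + (T + T³)/(3 + T))
-12 + E(-20) = -12 + (18 + (-20)³ + 7*(-20))/(3 - 20) = -12 + (18 - 8000 - 140)/(-17) = -12 - 1/17*(-8122) = -12 + 8122/17 = 7918/17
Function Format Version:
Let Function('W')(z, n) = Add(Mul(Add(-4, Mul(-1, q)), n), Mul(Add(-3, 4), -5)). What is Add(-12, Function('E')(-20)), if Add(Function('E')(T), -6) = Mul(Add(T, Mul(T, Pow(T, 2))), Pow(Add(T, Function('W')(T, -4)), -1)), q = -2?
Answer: Rational(7918, 17) ≈ 465.76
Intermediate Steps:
Function('W')(z, n) = Add(-5, Mul(-2, n)) (Function('W')(z, n) = Add(Mul(Add(-4, Mul(-1, -2)), n), Mul(Add(-3, 4), -5)) = Add(Mul(Add(-4, 2), n), Mul(1, -5)) = Add(Mul(-2, n), -5) = Add(-5, Mul(-2, n)))
Function('E')(T) = Add(6, Mul(Pow(Add(3, T), -1), Add(T, Pow(T, 3)))) (Function('E')(T) = Add(6, Mul(Add(T, Mul(T, Pow(T, 2))), Pow(Add(T, Add(-5, Mul(-2, -4))), -1))) = Add(6, Mul(Add(T, Pow(T, 3)), Pow(Add(T, Add(-5, 8)), -1))) = Add(6, Mul(Add(T, Pow(T, 3)), Pow(Add(T, 3), -1))) = Add(6, Mul(Add(T, Pow(T, 3)), Pow(Add(3, T), -1))) = Add(6, Mul(Pow(Add(3, T), -1), Add(T, Pow(T, 3)))))
Add(-12, Function('E')(-20)) = Add(-12, Mul(Pow(Add(3, -20), -1), Add(18, Pow(-20, 3), Mul(7, -20)))) = Add(-12, Mul(Pow(-17, -1), Add(18, -8000, -140))) = Add(-12, Mul(Rational(-1, 17), -8122)) = Add(-12, Rational(8122, 17)) = Rational(7918, 17)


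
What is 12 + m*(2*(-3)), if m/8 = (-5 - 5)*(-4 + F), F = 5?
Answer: 492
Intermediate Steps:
m = -80 (m = 8*((-5 - 5)*(-4 + 5)) = 8*(-10*1) = 8*(-10) = -80)
12 + m*(2*(-3)) = 12 - 160*(-3) = 12 - 80*(-6) = 12 + 480 = 492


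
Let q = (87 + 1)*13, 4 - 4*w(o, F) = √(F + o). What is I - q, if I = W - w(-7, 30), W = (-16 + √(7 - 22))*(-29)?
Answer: -681 + √23/4 - 29*I*√15 ≈ -679.8 - 112.32*I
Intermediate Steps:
w(o, F) = 1 - √(F + o)/4
W = 464 - 29*I*√15 (W = (-16 + √(-15))*(-29) = (-16 + I*√15)*(-29) = 464 - 29*I*√15 ≈ 464.0 - 112.32*I)
q = 1144 (q = 88*13 = 1144)
I = 463 + √23/4 - 29*I*√15 (I = (464 - 29*I*√15) - (1 - √(30 - 7)/4) = (464 - 29*I*√15) - (1 - √23/4) = (464 - 29*I*√15) + (-1 + √23/4) = 463 + √23/4 - 29*I*√15 ≈ 464.2 - 112.32*I)
I - q = (463 + √23/4 - 29*I*√15) - 1*1144 = (463 + √23/4 - 29*I*√15) - 1144 = -681 + √23/4 - 29*I*√15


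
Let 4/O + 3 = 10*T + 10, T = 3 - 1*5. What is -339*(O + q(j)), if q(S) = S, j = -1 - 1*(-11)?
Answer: -42714/13 ≈ -3285.7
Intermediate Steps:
T = -2 (T = 3 - 5 = -2)
j = 10 (j = -1 + 11 = 10)
O = -4/13 (O = 4/(-3 + (10*(-2) + 10)) = 4/(-3 + (-20 + 10)) = 4/(-3 - 10) = 4/(-13) = 4*(-1/13) = -4/13 ≈ -0.30769)
-339*(O + q(j)) = -339*(-4/13 + 10) = -339*126/13 = -42714/13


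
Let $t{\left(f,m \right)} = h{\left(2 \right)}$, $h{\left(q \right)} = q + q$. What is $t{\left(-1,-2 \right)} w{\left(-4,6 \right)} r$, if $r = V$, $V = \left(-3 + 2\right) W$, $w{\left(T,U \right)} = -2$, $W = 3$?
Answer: $24$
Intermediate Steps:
$V = -3$ ($V = \left(-3 + 2\right) 3 = \left(-1\right) 3 = -3$)
$r = -3$
$h{\left(q \right)} = 2 q$
$t{\left(f,m \right)} = 4$ ($t{\left(f,m \right)} = 2 \cdot 2 = 4$)
$t{\left(-1,-2 \right)} w{\left(-4,6 \right)} r = 4 \left(-2\right) \left(-3\right) = \left(-8\right) \left(-3\right) = 24$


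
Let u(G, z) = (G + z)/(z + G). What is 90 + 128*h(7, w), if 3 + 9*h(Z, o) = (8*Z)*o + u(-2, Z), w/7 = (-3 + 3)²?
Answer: 554/9 ≈ 61.556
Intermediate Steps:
u(G, z) = 1 (u(G, z) = (G + z)/(G + z) = 1)
w = 0 (w = 7*(-3 + 3)² = 7*0² = 7*0 = 0)
h(Z, o) = -2/9 + 8*Z*o/9 (h(Z, o) = -⅓ + ((8*Z)*o + 1)/9 = -⅓ + (8*Z*o + 1)/9 = -⅓ + (1 + 8*Z*o)/9 = -⅓ + (⅑ + 8*Z*o/9) = -2/9 + 8*Z*o/9)
90 + 128*h(7, w) = 90 + 128*(-2/9 + (8/9)*7*0) = 90 + 128*(-2/9 + 0) = 90 + 128*(-2/9) = 90 - 256/9 = 554/9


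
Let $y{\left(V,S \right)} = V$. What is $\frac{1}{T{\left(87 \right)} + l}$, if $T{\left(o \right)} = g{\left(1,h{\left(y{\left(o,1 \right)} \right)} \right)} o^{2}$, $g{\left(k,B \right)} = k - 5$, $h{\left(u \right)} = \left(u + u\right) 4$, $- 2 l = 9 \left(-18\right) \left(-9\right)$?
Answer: $- \frac{1}{31005} \approx -3.2253 \cdot 10^{-5}$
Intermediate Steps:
$l = -729$ ($l = - \frac{9 \left(-18\right) \left(-9\right)}{2} = - \frac{\left(-162\right) \left(-9\right)}{2} = \left(- \frac{1}{2}\right) 1458 = -729$)
$h{\left(u \right)} = 8 u$ ($h{\left(u \right)} = 2 u 4 = 8 u$)
$g{\left(k,B \right)} = -5 + k$ ($g{\left(k,B \right)} = k - 5 = -5 + k$)
$T{\left(o \right)} = - 4 o^{2}$ ($T{\left(o \right)} = \left(-5 + 1\right) o^{2} = - 4 o^{2}$)
$\frac{1}{T{\left(87 \right)} + l} = \frac{1}{- 4 \cdot 87^{2} - 729} = \frac{1}{\left(-4\right) 7569 - 729} = \frac{1}{-30276 - 729} = \frac{1}{-31005} = - \frac{1}{31005}$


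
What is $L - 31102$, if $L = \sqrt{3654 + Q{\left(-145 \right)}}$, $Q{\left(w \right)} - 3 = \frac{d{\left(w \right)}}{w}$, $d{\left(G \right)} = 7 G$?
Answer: $-31102 + 4 \sqrt{229} \approx -31041.0$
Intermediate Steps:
$Q{\left(w \right)} = 10$ ($Q{\left(w \right)} = 3 + \frac{7 w}{w} = 3 + 7 = 10$)
$L = 4 \sqrt{229}$ ($L = \sqrt{3654 + 10} = \sqrt{3664} = 4 \sqrt{229} \approx 60.531$)
$L - 31102 = 4 \sqrt{229} - 31102 = -31102 + 4 \sqrt{229}$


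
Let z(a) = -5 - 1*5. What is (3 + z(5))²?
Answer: 49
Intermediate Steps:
z(a) = -10 (z(a) = -5 - 5 = -10)
(3 + z(5))² = (3 - 10)² = (-7)² = 49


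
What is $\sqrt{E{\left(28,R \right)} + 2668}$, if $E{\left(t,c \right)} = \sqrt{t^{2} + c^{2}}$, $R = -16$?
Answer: $2 \sqrt{667 + \sqrt{65}} \approx 51.964$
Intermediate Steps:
$E{\left(t,c \right)} = \sqrt{c^{2} + t^{2}}$
$\sqrt{E{\left(28,R \right)} + 2668} = \sqrt{\sqrt{\left(-16\right)^{2} + 28^{2}} + 2668} = \sqrt{\sqrt{256 + 784} + 2668} = \sqrt{\sqrt{1040} + 2668} = \sqrt{4 \sqrt{65} + 2668} = \sqrt{2668 + 4 \sqrt{65}}$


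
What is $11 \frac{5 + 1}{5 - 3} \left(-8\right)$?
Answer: $-264$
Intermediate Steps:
$11 \frac{5 + 1}{5 - 3} \left(-8\right) = 11 \cdot \frac{6}{2} \left(-8\right) = 11 \cdot 6 \cdot \frac{1}{2} \left(-8\right) = 11 \cdot 3 \left(-8\right) = 33 \left(-8\right) = -264$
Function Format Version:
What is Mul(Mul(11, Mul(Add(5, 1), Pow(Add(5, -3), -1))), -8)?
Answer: -264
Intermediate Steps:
Mul(Mul(11, Mul(Add(5, 1), Pow(Add(5, -3), -1))), -8) = Mul(Mul(11, Mul(6, Pow(2, -1))), -8) = Mul(Mul(11, Mul(6, Rational(1, 2))), -8) = Mul(Mul(11, 3), -8) = Mul(33, -8) = -264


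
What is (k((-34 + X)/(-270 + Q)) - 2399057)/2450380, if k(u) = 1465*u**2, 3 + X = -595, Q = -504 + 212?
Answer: -189285650737/193484455180 ≈ -0.97830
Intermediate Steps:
Q = -292
X = -598 (X = -3 - 595 = -598)
(k((-34 + X)/(-270 + Q)) - 2399057)/2450380 = (1465*((-34 - 598)/(-270 - 292))**2 - 2399057)/2450380 = (1465*(-632/(-562))**2 - 2399057)*(1/2450380) = (1465*(-632*(-1/562))**2 - 2399057)*(1/2450380) = (1465*(316/281)**2 - 2399057)*(1/2450380) = (1465*(99856/78961) - 2399057)*(1/2450380) = (146289040/78961 - 2399057)*(1/2450380) = -189285650737/78961*1/2450380 = -189285650737/193484455180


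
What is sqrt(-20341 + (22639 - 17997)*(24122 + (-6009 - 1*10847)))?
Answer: sqrt(33708431) ≈ 5805.9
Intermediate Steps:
sqrt(-20341 + (22639 - 17997)*(24122 + (-6009 - 1*10847))) = sqrt(-20341 + 4642*(24122 + (-6009 - 10847))) = sqrt(-20341 + 4642*(24122 - 16856)) = sqrt(-20341 + 4642*7266) = sqrt(-20341 + 33728772) = sqrt(33708431)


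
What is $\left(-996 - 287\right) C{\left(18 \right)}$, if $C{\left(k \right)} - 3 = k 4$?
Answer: $-96225$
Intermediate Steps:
$C{\left(k \right)} = 3 + 4 k$ ($C{\left(k \right)} = 3 + k 4 = 3 + 4 k$)
$\left(-996 - 287\right) C{\left(18 \right)} = \left(-996 - 287\right) \left(3 + 4 \cdot 18\right) = - 1283 \left(3 + 72\right) = \left(-1283\right) 75 = -96225$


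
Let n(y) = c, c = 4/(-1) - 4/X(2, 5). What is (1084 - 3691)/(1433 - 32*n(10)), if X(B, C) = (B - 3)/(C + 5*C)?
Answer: 2607/2279 ≈ 1.1439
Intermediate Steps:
X(B, C) = (-3 + B)/(6*C) (X(B, C) = (-3 + B)/((6*C)) = (-3 + B)*(1/(6*C)) = (-3 + B)/(6*C))
c = 116 (c = 4/(-1) - 4*30/(-3 + 2) = 4*(-1) - 4/((⅙)*(⅕)*(-1)) = -4 - 4/(-1/30) = -4 - 4*(-30) = -4 + 120 = 116)
n(y) = 116
(1084 - 3691)/(1433 - 32*n(10)) = (1084 - 3691)/(1433 - 32*116) = -2607/(1433 - 3712) = -2607/(-2279) = -2607*(-1/2279) = 2607/2279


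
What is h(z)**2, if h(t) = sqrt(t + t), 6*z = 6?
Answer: 2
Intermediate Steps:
z = 1 (z = (1/6)*6 = 1)
h(t) = sqrt(2)*sqrt(t) (h(t) = sqrt(2*t) = sqrt(2)*sqrt(t))
h(z)**2 = (sqrt(2)*sqrt(1))**2 = (sqrt(2)*1)**2 = (sqrt(2))**2 = 2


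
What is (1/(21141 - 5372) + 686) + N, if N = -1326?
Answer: -10092159/15769 ≈ -640.00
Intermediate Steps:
(1/(21141 - 5372) + 686) + N = (1/(21141 - 5372) + 686) - 1326 = (1/15769 + 686) - 1326 = 10817535/15769 - 1326 = -10092159/15769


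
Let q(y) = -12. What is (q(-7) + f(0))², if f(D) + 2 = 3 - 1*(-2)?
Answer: 81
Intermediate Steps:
f(D) = 3 (f(D) = -2 + (3 - 1*(-2)) = -2 + (3 + 2) = -2 + 5 = 3)
(q(-7) + f(0))² = (-12 + 3)² = (-9)² = 81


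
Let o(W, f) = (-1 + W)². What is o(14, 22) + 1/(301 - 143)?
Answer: 26703/158 ≈ 169.01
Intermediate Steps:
o(14, 22) + 1/(301 - 143) = (-1 + 14)² + 1/(301 - 143) = 13² + 1/158 = 169 + 1/158 = 26703/158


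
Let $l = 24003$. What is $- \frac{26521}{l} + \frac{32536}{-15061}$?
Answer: $- \frac{1180394389}{361509183} \approx -3.2652$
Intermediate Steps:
$- \frac{26521}{l} + \frac{32536}{-15061} = - \frac{26521}{24003} + \frac{32536}{-15061} = \left(-26521\right) \frac{1}{24003} + 32536 \left(- \frac{1}{15061}\right) = - \frac{26521}{24003} - \frac{32536}{15061} = - \frac{1180394389}{361509183}$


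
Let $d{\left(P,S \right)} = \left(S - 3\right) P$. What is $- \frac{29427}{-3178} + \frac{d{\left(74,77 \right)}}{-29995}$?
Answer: $\frac{123608591}{13617730} \approx 9.077$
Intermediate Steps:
$d{\left(P,S \right)} = P \left(-3 + S\right)$ ($d{\left(P,S \right)} = \left(-3 + S\right) P = P \left(-3 + S\right)$)
$- \frac{29427}{-3178} + \frac{d{\left(74,77 \right)}}{-29995} = - \frac{29427}{-3178} + \frac{74 \left(-3 + 77\right)}{-29995} = \left(-29427\right) \left(- \frac{1}{3178}\right) + 74 \cdot 74 \left(- \frac{1}{29995}\right) = \frac{29427}{3178} + 5476 \left(- \frac{1}{29995}\right) = \frac{29427}{3178} - \frac{5476}{29995} = \frac{123608591}{13617730}$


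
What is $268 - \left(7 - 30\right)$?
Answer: $291$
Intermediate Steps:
$268 - \left(7 - 30\right) = 268 - -23 = 268 + 23 = 291$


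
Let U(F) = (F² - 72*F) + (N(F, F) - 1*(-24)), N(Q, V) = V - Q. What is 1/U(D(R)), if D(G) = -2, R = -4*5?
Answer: 1/172 ≈ 0.0058140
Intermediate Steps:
R = -20
U(F) = 24 + F² - 72*F (U(F) = (F² - 72*F) + ((F - F) - 1*(-24)) = (F² - 72*F) + (0 + 24) = (F² - 72*F) + 24 = 24 + F² - 72*F)
1/U(D(R)) = 1/(24 + (-2)² - 72*(-2)) = 1/(24 + 4 + 144) = 1/172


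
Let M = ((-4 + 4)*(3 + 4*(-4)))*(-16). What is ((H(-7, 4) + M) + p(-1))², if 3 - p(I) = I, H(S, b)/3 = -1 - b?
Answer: 121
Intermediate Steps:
H(S, b) = -3 - 3*b (H(S, b) = 3*(-1 - b) = -3 - 3*b)
p(I) = 3 - I
M = 0 (M = (0*(3 - 16))*(-16) = (0*(-13))*(-16) = 0*(-16) = 0)
((H(-7, 4) + M) + p(-1))² = (((-3 - 3*4) + 0) + (3 - 1*(-1)))² = (((-3 - 12) + 0) + (3 + 1))² = ((-15 + 0) + 4)² = (-15 + 4)² = (-11)² = 121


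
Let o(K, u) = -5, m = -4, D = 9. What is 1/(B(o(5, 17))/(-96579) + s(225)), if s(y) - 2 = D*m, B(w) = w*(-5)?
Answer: -96579/3283711 ≈ -0.029412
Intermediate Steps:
B(w) = -5*w
s(y) = -34 (s(y) = 2 + 9*(-4) = 2 - 36 = -34)
1/(B(o(5, 17))/(-96579) + s(225)) = 1/(-5*(-5)/(-96579) - 34) = 1/(25*(-1/96579) - 34) = 1/(-25/96579 - 34) = 1/(-3283711/96579) = -96579/3283711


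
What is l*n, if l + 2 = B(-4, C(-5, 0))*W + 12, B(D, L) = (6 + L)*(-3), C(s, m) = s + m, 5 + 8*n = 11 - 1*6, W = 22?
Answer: 0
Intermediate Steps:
n = 0 (n = -5/8 + (11 - 1*6)/8 = -5/8 + (11 - 6)/8 = -5/8 + (⅛)*5 = -5/8 + 5/8 = 0)
C(s, m) = m + s
B(D, L) = -18 - 3*L
l = -56 (l = -2 + ((-18 - 3*(0 - 5))*22 + 12) = -2 + ((-18 - 3*(-5))*22 + 12) = -2 + ((-18 + 15)*22 + 12) = -2 + (-3*22 + 12) = -2 + (-66 + 12) = -2 - 54 = -56)
l*n = -56*0 = 0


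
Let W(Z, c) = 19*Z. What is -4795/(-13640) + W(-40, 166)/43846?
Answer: 1817047/5436904 ≈ 0.33421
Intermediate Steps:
-4795/(-13640) + W(-40, 166)/43846 = -4795/(-13640) + (19*(-40))/43846 = -4795*(-1/13640) - 760*1/43846 = 959/2728 - 380/21923 = 1817047/5436904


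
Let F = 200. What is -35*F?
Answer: -7000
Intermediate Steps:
-35*F = -35*200 = -7000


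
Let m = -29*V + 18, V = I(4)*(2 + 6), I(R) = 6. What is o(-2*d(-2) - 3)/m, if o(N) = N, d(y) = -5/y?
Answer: 4/687 ≈ 0.0058224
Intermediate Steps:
V = 48 (V = 6*(2 + 6) = 6*8 = 48)
m = -1374 (m = -29*48 + 18 = -1392 + 18 = -1374)
o(-2*d(-2) - 3)/m = (-(-10)/(-2) - 3)/(-1374) = (-(-10)*(-1)/2 - 3)*(-1/1374) = (-2*5/2 - 3)*(-1/1374) = (-5 - 3)*(-1/1374) = -8*(-1/1374) = 4/687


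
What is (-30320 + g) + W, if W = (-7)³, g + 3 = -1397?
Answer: -32063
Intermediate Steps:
g = -1400 (g = -3 - 1397 = -1400)
W = -343
(-30320 + g) + W = (-30320 - 1400) - 343 = -31720 - 343 = -32063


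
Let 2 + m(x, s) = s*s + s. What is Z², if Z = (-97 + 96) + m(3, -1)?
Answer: 9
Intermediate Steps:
m(x, s) = -2 + s + s² (m(x, s) = -2 + (s*s + s) = -2 + (s² + s) = -2 + (s + s²) = -2 + s + s²)
Z = -3 (Z = (-97 + 96) + (-2 - 1 + (-1)²) = -1 + (-2 - 1 + 1) = -1 - 2 = -3)
Z² = (-3)² = 9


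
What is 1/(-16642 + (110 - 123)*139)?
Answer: -1/18449 ≈ -5.4203e-5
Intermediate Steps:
1/(-16642 + (110 - 123)*139) = 1/(-16642 - 13*139) = 1/(-16642 - 1807) = 1/(-18449) = -1/18449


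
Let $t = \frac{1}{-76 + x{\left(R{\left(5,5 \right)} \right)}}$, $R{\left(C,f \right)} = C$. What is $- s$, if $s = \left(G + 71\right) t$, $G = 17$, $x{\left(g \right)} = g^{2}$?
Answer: $\frac{88}{51} \approx 1.7255$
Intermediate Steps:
$t = - \frac{1}{51}$ ($t = \frac{1}{-76 + 5^{2}} = \frac{1}{-76 + 25} = \frac{1}{-51} = - \frac{1}{51} \approx -0.019608$)
$s = - \frac{88}{51}$ ($s = \left(17 + 71\right) \left(- \frac{1}{51}\right) = 88 \left(- \frac{1}{51}\right) = - \frac{88}{51} \approx -1.7255$)
$- s = \left(-1\right) \left(- \frac{88}{51}\right) = \frac{88}{51}$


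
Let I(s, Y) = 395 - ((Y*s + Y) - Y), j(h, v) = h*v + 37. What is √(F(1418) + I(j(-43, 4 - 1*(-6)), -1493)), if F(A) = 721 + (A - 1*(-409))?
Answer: I*√583806 ≈ 764.07*I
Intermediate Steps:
j(h, v) = 37 + h*v
I(s, Y) = 395 - Y*s (I(s, Y) = 395 - ((Y + Y*s) - Y) = 395 - Y*s)
F(A) = 1130 + A (F(A) = 721 + (A + 409) = 721 + (409 + A) = 1130 + A)
√(F(1418) + I(j(-43, 4 - 1*(-6)), -1493)) = √((1130 + 1418) + (395 - 1*(-1493)*(37 - 43*(4 - 1*(-6))))) = √(2548 + (395 - 1*(-1493)*(37 - 43*(4 + 6)))) = √(2548 + (395 - 1*(-1493)*(37 - 43*10))) = √(2548 + (395 - 1*(-1493)*(37 - 430))) = √(2548 + (395 - 1*(-1493)*(-393))) = √(2548 + (395 - 586749)) = √(2548 - 586354) = √(-583806) = I*√583806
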